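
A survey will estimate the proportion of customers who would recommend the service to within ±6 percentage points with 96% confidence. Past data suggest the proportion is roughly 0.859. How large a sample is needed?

For a proportion with margin E = 0.06 at 96% confidence, z = 2.054.
n = p̂(1−p̂)(z/E)² = 0.859 × 0.141 × (2.054/0.06)² = 141.94
Round up: n = 142.

142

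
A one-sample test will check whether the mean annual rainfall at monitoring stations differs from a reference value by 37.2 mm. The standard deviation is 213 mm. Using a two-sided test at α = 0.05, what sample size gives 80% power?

For a one-sample z-test, n = ((z_{α/2} + z_β)·σ/δ)².
z_{α/2} = 1.960 (two-sided α = 0.05); z_β = 0.842 (power 80% → β = 0.2).
n = (2.802 × 213 / 37.2)² = 257.40
Round up: n = 258.

n = 258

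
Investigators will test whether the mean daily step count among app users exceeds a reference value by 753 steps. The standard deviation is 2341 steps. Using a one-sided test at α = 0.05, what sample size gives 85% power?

70

For a one-sample z-test, n = ((z_α + z_β)·σ/δ)².
z_α = 1.645 (one-sided α = 0.05); z_β = 1.036 (power 85% → β = 0.15).
n = (2.681 × 2341 / 753)² = 69.47
Round up: n = 70.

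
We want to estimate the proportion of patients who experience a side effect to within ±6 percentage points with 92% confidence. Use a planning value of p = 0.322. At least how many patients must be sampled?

For a proportion with margin E = 0.06 at 92% confidence, z = 1.751.
n = p̂(1−p̂)(z/E)² = 0.322 × 0.678 × (1.751/0.06)² = 185.93
Round up: n = 186.

n = 186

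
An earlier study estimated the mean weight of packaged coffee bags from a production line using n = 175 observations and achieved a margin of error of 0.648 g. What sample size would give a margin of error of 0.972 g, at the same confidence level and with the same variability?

Margin of error scales as 1/√n, so n₂ = n₁·(E₁/E₂)².
n₂ = 175 × (0.648/0.972)² = 175 × 0.4444 = 77.77
Round up: n₂ = 78.

n = 78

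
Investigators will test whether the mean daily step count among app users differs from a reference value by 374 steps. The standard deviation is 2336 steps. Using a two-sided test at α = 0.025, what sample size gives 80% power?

371

For a one-sample z-test, n = ((z_{α/2} + z_β)·σ/δ)².
z_{α/2} = 2.241 (two-sided α = 0.025); z_β = 0.842 (power 80% → β = 0.2).
n = (3.083 × 2336 / 374)² = 370.81
Round up: n = 371.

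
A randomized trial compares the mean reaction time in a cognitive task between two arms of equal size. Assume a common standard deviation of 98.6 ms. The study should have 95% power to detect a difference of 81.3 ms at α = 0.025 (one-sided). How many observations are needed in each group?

For two equal groups, n per group = 2·((z_α + z_β)·σ/δ)².
z_α = 1.960; z_β = 1.645 (power 95%).
n = 2 × (3.605 × 98.6 / 81.3)² = 2 × 19.12 = 38.24
Round up: n = 39 per group.

39 per group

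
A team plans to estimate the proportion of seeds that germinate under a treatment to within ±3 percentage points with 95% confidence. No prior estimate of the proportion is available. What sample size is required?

1068

For a proportion with margin E = 0.03 at 95% confidence, z = 1.960.
With no prior estimate, use p = 0.5, which maximizes p(1−p) at 0.25.
n = 0.25 × (z/E)² = 0.25 × (1.960/0.03)² = 1067.11
Round up: n = 1068.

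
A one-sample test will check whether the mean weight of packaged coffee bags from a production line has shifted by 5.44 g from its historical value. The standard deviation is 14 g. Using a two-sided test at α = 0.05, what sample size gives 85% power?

For a one-sample z-test, n = ((z_{α/2} + z_β)·σ/δ)².
z_{α/2} = 1.960 (two-sided α = 0.05); z_β = 1.036 (power 85% → β = 0.15).
n = (2.996 × 14 / 5.44)² = 59.45
Round up: n = 60.

60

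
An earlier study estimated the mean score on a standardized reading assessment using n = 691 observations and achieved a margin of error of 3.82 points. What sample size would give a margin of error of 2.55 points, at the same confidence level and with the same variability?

n = 1551

Margin of error scales as 1/√n, so n₂ = n₁·(E₁/E₂)².
n₂ = 691 × (3.82/2.55)² = 691 × 2.244 = 1550.60
Round up: n₂ = 1551.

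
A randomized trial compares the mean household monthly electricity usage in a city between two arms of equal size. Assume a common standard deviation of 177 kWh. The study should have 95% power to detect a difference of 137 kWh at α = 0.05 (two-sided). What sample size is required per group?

For two equal groups, n per group = 2·((z_{α/2} + z_β)·σ/δ)².
z_{α/2} = 1.960; z_β = 1.645 (power 95%).
n = 2 × (3.605 × 177 / 137)² = 2 × 21.69 = 43.38
Round up: n = 44 per group.

44 per group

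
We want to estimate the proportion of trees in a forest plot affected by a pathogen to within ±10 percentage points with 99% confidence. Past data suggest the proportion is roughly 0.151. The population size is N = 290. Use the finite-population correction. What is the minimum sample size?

For a proportion with margin E = 0.1 at 99% confidence, z = 2.576.
n = p̂(1−p̂)(z/E)² = 0.151 × 0.849 × (2.576/0.1)² = 85.07 — call this n₀.
Finite-population correction with N = 290: n = n₀ / (1 + (n₀−1)/N) = 85.07 / 1.29 = 65.95
Round up: n = 66.

66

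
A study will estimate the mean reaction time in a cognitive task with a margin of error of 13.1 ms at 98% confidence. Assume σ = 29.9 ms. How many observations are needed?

n = 29

For a mean, the margin of error is E = z·σ/√n, so n = (zσ/E)².
At 98% confidence, z = 2.326.
n = (2.326 × 29.9 / 13.1)² = 28.19
Round up: n = 29.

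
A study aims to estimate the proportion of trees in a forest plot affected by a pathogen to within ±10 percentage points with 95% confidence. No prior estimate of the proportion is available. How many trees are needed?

For a proportion with margin E = 0.1 at 95% confidence, z = 1.960.
With no prior estimate, use p = 0.5, which maximizes p(1−p) at 0.25.
n = 0.25 × (z/E)² = 0.25 × (1.960/0.1)² = 96.04
Round up: n = 97.

97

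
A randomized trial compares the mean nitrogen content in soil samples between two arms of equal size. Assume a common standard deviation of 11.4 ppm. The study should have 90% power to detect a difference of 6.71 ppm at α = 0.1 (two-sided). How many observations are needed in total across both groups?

100 total

For two equal groups, n per group = 2·((z_{α/2} + z_β)·σ/δ)².
z_{α/2} = 1.645; z_β = 1.282 (power 90%).
n = 2 × (2.927 × 11.4 / 6.71)² = 2 × 24.73 = 49.46
Round up: n = 50 per group.
Total across both groups: 2 × 50 = 100.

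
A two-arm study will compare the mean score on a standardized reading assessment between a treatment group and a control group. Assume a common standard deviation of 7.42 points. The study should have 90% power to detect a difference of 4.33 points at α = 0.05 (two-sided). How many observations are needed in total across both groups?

For two equal groups, n per group = 2·((z_{α/2} + z_β)·σ/δ)².
z_{α/2} = 1.960; z_β = 1.282 (power 90%).
n = 2 × (3.242 × 7.42 / 4.33)² = 2 × 30.86 = 61.72
Round up: n = 62 per group.
Total across both groups: 2 × 62 = 124.

124 total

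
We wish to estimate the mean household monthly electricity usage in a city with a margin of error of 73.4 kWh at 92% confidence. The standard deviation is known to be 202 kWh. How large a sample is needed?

n = 24

For a mean, the margin of error is E = z·σ/√n, so n = (zσ/E)².
At 92% confidence, z = 1.751.
n = (1.751 × 202 / 73.4)² = 23.22
Round up: n = 24.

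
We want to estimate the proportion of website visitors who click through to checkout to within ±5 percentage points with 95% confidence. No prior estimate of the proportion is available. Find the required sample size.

For a proportion with margin E = 0.05 at 95% confidence, z = 1.960.
With no prior estimate, use p = 0.5, which maximizes p(1−p) at 0.25.
n = 0.25 × (z/E)² = 0.25 × (1.960/0.05)² = 384.16
Round up: n = 385.

385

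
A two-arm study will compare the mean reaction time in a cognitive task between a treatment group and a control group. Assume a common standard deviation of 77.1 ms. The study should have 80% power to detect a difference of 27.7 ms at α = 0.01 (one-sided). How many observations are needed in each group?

156 per group

For two equal groups, n per group = 2·((z_α + z_β)·σ/δ)².
z_α = 2.326; z_β = 0.842 (power 80%).
n = 2 × (3.168 × 77.1 / 27.7)² = 2 × 77.75 = 155.50
Round up: n = 156 per group.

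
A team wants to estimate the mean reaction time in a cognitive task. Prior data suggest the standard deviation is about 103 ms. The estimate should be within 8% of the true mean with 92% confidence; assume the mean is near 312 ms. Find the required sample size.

n = 53

For a mean, the margin of error is E = z·σ/√n, so n = (zσ/E)².
At 92% confidence, z = 1.751.
E = 8% of 312 = 24.96 ms.
n = (1.751 × 103 / 24.96)² = 52.21
Round up: n = 53.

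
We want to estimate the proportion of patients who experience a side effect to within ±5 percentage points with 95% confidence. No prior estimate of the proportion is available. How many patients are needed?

For a proportion with margin E = 0.05 at 95% confidence, z = 1.960.
With no prior estimate, use p = 0.5, which maximizes p(1−p) at 0.25.
n = 0.25 × (z/E)² = 0.25 × (1.960/0.05)² = 384.16
Round up: n = 385.

385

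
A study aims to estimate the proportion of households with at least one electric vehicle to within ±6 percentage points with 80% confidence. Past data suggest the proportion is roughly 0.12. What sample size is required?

For a proportion with margin E = 0.06 at 80% confidence, z = 1.282.
n = p̂(1−p̂)(z/E)² = 0.12 × 0.88 × (1.282/0.06)² = 48.21
Round up: n = 49.

49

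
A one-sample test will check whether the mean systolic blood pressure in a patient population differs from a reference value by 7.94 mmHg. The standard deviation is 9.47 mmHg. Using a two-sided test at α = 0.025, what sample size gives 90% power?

For a one-sample z-test, n = ((z_{α/2} + z_β)·σ/δ)².
z_{α/2} = 2.241 (two-sided α = 0.025); z_β = 1.282 (power 90% → β = 0.1).
n = (3.523 × 9.47 / 7.94)² = 17.66
Round up: n = 18.

18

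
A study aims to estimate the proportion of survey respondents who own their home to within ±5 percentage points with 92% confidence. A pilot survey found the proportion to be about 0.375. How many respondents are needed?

288

For a proportion with margin E = 0.05 at 92% confidence, z = 1.751.
n = p̂(1−p̂)(z/E)² = 0.375 × 0.625 × (1.751/0.05)² = 287.44
Round up: n = 288.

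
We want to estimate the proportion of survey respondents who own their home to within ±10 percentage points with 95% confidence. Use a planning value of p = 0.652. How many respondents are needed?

88

For a proportion with margin E = 0.1 at 95% confidence, z = 1.960.
n = p̂(1−p̂)(z/E)² = 0.652 × 0.348 × (1.960/0.1)² = 87.16
Round up: n = 88.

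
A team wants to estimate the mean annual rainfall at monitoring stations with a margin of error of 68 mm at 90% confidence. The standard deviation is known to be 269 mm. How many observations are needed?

43

For a mean, the margin of error is E = z·σ/√n, so n = (zσ/E)².
At 90% confidence, z = 1.645.
n = (1.645 × 269 / 68)² = 42.35
Round up: n = 43.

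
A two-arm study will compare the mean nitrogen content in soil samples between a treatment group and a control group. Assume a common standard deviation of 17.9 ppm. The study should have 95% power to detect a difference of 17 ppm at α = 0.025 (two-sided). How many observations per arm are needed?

For two equal groups, n per group = 2·((z_{α/2} + z_β)·σ/δ)².
z_{α/2} = 2.241; z_β = 1.645 (power 95%).
n = 2 × (3.886 × 17.9 / 17)² = 2 × 16.74 = 33.48
Round up: n = 34 per group.

34 per group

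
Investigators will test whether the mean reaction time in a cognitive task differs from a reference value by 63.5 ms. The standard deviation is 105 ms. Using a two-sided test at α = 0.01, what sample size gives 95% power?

49

For a one-sample z-test, n = ((z_{α/2} + z_β)·σ/δ)².
z_{α/2} = 2.576 (two-sided α = 0.01); z_β = 1.645 (power 95% → β = 0.05).
n = (4.221 × 105 / 63.5)² = 48.71
Round up: n = 49.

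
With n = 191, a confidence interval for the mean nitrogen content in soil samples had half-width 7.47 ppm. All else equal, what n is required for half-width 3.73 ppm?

Margin of error scales as 1/√n, so n₂ = n₁·(E₁/E₂)².
n₂ = 191 × (7.47/3.73)² = 191 × 4.011 = 766.10
Round up: n₂ = 767.

767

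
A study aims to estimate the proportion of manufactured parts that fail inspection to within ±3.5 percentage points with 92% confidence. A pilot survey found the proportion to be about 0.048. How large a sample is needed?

115

For a proportion with margin E = 0.035 at 92% confidence, z = 1.751.
n = p̂(1−p̂)(z/E)² = 0.048 × 0.952 × (1.751/0.035)² = 114.37
Round up: n = 115.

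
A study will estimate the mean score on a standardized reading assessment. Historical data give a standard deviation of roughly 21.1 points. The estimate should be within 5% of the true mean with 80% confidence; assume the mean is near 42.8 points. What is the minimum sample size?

For a mean, the margin of error is E = z·σ/√n, so n = (zσ/E)².
At 80% confidence, z = 1.282.
E = 5% of 42.8 = 2.14 points.
n = (1.282 × 21.1 / 2.14)² = 159.78
Round up: n = 160.

160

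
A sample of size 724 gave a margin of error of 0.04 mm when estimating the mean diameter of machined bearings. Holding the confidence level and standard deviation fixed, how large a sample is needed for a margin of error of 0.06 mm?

322

Margin of error scales as 1/√n, so n₂ = n₁·(E₁/E₂)².
n₂ = 724 × (0.04/0.06)² = 724 × 0.4444 = 321.75
Round up: n₂ = 322.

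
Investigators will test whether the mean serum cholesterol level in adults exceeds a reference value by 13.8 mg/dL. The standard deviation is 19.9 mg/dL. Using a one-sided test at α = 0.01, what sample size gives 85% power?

24

For a one-sample z-test, n = ((z_α + z_β)·σ/δ)².
z_α = 2.326 (one-sided α = 0.01); z_β = 1.036 (power 85% → β = 0.15).
n = (3.362 × 19.9 / 13.8)² = 23.50
Round up: n = 24.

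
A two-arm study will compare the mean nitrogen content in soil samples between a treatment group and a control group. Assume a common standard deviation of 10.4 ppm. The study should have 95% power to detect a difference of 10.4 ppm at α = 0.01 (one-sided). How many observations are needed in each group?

For two equal groups, n per group = 2·((z_α + z_β)·σ/δ)².
z_α = 2.326; z_β = 1.645 (power 95%).
n = 2 × (3.971 × 10.4 / 10.4)² = 2 × 15.77 = 31.54
Round up: n = 32 per group.

32 per group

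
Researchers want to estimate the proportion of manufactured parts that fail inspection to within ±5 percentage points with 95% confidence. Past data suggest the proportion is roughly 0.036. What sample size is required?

For a proportion with margin E = 0.05 at 95% confidence, z = 1.960.
n = p̂(1−p̂)(z/E)² = 0.036 × 0.964 × (1.960/0.05)² = 53.33
Round up: n = 54.

54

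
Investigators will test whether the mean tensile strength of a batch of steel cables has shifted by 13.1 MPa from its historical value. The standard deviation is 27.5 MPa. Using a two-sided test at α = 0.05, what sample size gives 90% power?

47

For a one-sample z-test, n = ((z_{α/2} + z_β)·σ/δ)².
z_{α/2} = 1.960 (two-sided α = 0.05); z_β = 1.282 (power 90% → β = 0.1).
n = (3.242 × 27.5 / 13.1)² = 46.32
Round up: n = 47.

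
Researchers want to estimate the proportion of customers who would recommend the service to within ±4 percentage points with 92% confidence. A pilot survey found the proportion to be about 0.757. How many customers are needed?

353

For a proportion with margin E = 0.04 at 92% confidence, z = 1.751.
n = p̂(1−p̂)(z/E)² = 0.757 × 0.243 × (1.751/0.04)² = 352.50
Round up: n = 353.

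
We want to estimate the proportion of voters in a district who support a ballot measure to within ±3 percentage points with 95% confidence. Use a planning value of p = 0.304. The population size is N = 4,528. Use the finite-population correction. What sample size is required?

754

For a proportion with margin E = 0.03 at 95% confidence, z = 1.960.
n = p̂(1−p̂)(z/E)² = 0.304 × 0.696 × (1.960/0.03)² = 903.13 — call this n₀.
Finite-population correction with N = 4,528: n = n₀ / (1 + (n₀−1)/N) = 903.13 / 1.199 = 753.24
Round up: n = 754.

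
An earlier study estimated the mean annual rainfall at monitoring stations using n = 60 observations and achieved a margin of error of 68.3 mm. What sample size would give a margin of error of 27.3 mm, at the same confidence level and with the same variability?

n = 376

Margin of error scales as 1/√n, so n₂ = n₁·(E₁/E₂)².
n₂ = 60 × (68.3/27.3)² = 60 × 6.259 = 375.54
Round up: n₂ = 376.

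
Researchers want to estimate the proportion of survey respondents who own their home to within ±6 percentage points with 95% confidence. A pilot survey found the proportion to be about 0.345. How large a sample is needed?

For a proportion with margin E = 0.06 at 95% confidence, z = 1.960.
n = p̂(1−p̂)(z/E)² = 0.345 × 0.655 × (1.960/0.06)² = 241.14
Round up: n = 242.

242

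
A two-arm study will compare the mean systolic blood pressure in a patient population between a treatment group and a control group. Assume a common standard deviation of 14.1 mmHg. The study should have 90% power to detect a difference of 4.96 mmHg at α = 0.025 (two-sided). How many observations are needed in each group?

For two equal groups, n per group = 2·((z_{α/2} + z_β)·σ/δ)².
z_{α/2} = 2.241; z_β = 1.282 (power 90%).
n = 2 × (3.523 × 14.1 / 4.96)² = 2 × 100.30 = 200.60
Round up: n = 201 per group.

201 per group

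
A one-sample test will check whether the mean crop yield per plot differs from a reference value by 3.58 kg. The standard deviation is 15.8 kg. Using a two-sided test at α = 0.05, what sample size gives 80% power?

153

For a one-sample z-test, n = ((z_{α/2} + z_β)·σ/δ)².
z_{α/2} = 1.960 (two-sided α = 0.05); z_β = 0.842 (power 80% → β = 0.2).
n = (2.802 × 15.8 / 3.58)² = 152.93
Round up: n = 153.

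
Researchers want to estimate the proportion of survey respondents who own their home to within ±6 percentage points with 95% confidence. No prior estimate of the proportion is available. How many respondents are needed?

267

For a proportion with margin E = 0.06 at 95% confidence, z = 1.960.
With no prior estimate, use p = 0.5, which maximizes p(1−p) at 0.25.
n = 0.25 × (z/E)² = 0.25 × (1.960/0.06)² = 266.78
Round up: n = 267.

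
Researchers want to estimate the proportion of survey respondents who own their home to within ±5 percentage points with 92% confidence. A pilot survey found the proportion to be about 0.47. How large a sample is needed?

306

For a proportion with margin E = 0.05 at 92% confidence, z = 1.751.
n = p̂(1−p̂)(z/E)² = 0.47 × 0.53 × (1.751/0.05)² = 305.50
Round up: n = 306.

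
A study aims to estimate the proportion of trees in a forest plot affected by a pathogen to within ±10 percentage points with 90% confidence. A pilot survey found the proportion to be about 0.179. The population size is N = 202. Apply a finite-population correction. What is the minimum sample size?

For a proportion with margin E = 0.1 at 90% confidence, z = 1.645.
n = p̂(1−p̂)(z/E)² = 0.179 × 0.821 × (1.645/0.1)² = 39.77 — call this n₀.
Finite-population correction with N = 202: n = n₀ / (1 + (n₀−1)/N) = 39.77 / 1.192 = 33.36
Round up: n = 34.

n = 34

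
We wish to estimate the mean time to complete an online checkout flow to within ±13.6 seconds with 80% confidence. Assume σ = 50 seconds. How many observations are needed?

For a mean, the margin of error is E = z·σ/√n, so n = (zσ/E)².
At 80% confidence, z = 1.282.
n = (1.282 × 50 / 13.6)² = 22.21
Round up: n = 23.

23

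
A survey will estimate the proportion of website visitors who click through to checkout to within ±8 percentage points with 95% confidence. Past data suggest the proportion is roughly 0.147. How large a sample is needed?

For a proportion with margin E = 0.08 at 95% confidence, z = 1.960.
n = p̂(1−p̂)(z/E)² = 0.147 × 0.853 × (1.960/0.08)² = 75.27
Round up: n = 76.

76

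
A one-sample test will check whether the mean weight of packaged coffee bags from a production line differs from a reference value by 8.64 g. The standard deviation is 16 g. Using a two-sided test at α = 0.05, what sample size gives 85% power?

31

For a one-sample z-test, n = ((z_{α/2} + z_β)·σ/δ)².
z_{α/2} = 1.960 (two-sided α = 0.05); z_β = 1.036 (power 85% → β = 0.15).
n = (2.996 × 16 / 8.64)² = 30.78
Round up: n = 31.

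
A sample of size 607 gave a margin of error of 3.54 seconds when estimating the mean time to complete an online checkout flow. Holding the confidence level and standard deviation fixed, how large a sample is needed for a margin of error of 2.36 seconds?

1366

Margin of error scales as 1/√n, so n₂ = n₁·(E₁/E₂)².
n₂ = 607 × (3.54/2.36)² = 607 × 2.25 = 1365.75
Round up: n₂ = 1366.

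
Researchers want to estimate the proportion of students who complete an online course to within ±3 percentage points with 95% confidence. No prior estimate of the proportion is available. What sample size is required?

n = 1068

For a proportion with margin E = 0.03 at 95% confidence, z = 1.960.
With no prior estimate, use p = 0.5, which maximizes p(1−p) at 0.25.
n = 0.25 × (z/E)² = 0.25 × (1.960/0.03)² = 1067.11
Round up: n = 1068.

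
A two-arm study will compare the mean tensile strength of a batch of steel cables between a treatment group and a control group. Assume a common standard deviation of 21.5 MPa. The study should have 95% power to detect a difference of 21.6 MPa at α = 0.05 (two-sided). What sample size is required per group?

26 per group

For two equal groups, n per group = 2·((z_{α/2} + z_β)·σ/δ)².
z_{α/2} = 1.960; z_β = 1.645 (power 95%).
n = 2 × (3.605 × 21.5 / 21.6)² = 2 × 12.88 = 25.76
Round up: n = 26 per group.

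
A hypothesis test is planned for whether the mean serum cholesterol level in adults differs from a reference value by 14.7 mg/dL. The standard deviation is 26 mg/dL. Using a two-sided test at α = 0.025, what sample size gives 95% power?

48

For a one-sample z-test, n = ((z_{α/2} + z_β)·σ/δ)².
z_{α/2} = 2.241 (two-sided α = 0.025); z_β = 1.645 (power 95% → β = 0.05).
n = (3.886 × 26 / 14.7)² = 47.24
Round up: n = 48.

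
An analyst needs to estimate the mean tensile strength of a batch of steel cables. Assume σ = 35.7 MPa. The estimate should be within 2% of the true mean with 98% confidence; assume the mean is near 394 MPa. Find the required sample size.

For a mean, the margin of error is E = z·σ/√n, so n = (zσ/E)².
At 98% confidence, z = 2.326.
E = 2% of 394 = 7.88 MPa.
n = (2.326 × 35.7 / 7.88)² = 111.05
Round up: n = 112.

n = 112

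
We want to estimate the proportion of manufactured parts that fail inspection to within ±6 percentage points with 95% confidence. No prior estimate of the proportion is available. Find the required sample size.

For a proportion with margin E = 0.06 at 95% confidence, z = 1.960.
With no prior estimate, use p = 0.5, which maximizes p(1−p) at 0.25.
n = 0.25 × (z/E)² = 0.25 × (1.960/0.06)² = 266.78
Round up: n = 267.

267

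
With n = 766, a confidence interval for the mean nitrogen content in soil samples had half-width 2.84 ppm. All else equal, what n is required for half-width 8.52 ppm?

n = 86

Margin of error scales as 1/√n, so n₂ = n₁·(E₁/E₂)².
n₂ = 766 × (2.84/8.52)² = 766 × 0.1111 = 85.10
Round up: n₂ = 86.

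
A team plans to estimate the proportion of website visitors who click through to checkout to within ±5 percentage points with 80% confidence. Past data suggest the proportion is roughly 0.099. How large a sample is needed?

n = 59

For a proportion with margin E = 0.05 at 80% confidence, z = 1.282.
n = p̂(1−p̂)(z/E)² = 0.099 × 0.901 × (1.282/0.05)² = 58.64
Round up: n = 59.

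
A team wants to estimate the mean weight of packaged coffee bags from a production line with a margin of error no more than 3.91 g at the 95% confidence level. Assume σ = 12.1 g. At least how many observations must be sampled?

For a mean, the margin of error is E = z·σ/√n, so n = (zσ/E)².
At 95% confidence, z = 1.960.
n = (1.960 × 12.1 / 3.91)² = 36.79
Round up: n = 37.

n = 37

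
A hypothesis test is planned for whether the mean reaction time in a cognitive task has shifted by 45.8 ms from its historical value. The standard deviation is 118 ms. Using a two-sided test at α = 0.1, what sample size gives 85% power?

48

For a one-sample z-test, n = ((z_{α/2} + z_β)·σ/δ)².
z_{α/2} = 1.645 (two-sided α = 0.1); z_β = 1.036 (power 85% → β = 0.15).
n = (2.681 × 118 / 45.8)² = 47.71
Round up: n = 48.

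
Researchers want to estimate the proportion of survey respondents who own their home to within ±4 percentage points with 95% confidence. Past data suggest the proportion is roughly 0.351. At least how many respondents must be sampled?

547

For a proportion with margin E = 0.04 at 95% confidence, z = 1.960.
n = p̂(1−p̂)(z/E)² = 0.351 × 0.649 × (1.960/0.04)² = 546.95
Round up: n = 547.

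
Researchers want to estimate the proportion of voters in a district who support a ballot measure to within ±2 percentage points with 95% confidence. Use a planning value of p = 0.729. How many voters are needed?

For a proportion with margin E = 0.02 at 95% confidence, z = 1.960.
n = p̂(1−p̂)(z/E)² = 0.729 × 0.271 × (1.960/0.02)² = 1897.36
Round up: n = 1898.

1898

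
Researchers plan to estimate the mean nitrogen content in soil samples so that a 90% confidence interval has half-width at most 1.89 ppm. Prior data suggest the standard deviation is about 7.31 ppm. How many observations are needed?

For a mean, the margin of error is E = z·σ/√n, so n = (zσ/E)².
At 90% confidence, z = 1.645.
n = (1.645 × 7.31 / 1.89)² = 40.48
Round up: n = 41.

41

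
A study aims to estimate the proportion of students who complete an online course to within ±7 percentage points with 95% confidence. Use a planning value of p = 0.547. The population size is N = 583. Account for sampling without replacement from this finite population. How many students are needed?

For a proportion with margin E = 0.07 at 95% confidence, z = 1.960.
n = p̂(1−p̂)(z/E)² = 0.547 × 0.453 × (1.960/0.07)² = 194.27 — call this n₀.
Finite-population correction with N = 583: n = n₀ / (1 + (n₀−1)/N) = 194.27 / 1.332 = 145.85
Round up: n = 146.

n = 146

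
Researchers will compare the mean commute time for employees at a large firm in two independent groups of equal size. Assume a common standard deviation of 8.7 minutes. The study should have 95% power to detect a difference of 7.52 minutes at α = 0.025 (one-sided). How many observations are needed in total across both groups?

For two equal groups, n per group = 2·((z_α + z_β)·σ/δ)².
z_α = 1.960; z_β = 1.645 (power 95%).
n = 2 × (3.605 × 8.7 / 7.52)² = 2 × 17.39 = 34.78
Round up: n = 35 per group.
Total across both groups: 2 × 35 = 70.

70 total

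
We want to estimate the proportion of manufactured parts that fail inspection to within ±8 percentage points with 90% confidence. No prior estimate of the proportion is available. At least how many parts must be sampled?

For a proportion with margin E = 0.08 at 90% confidence, z = 1.645.
With no prior estimate, use p = 0.5, which maximizes p(1−p) at 0.25.
n = 0.25 × (z/E)² = 0.25 × (1.645/0.08)² = 105.70
Round up: n = 106.

n = 106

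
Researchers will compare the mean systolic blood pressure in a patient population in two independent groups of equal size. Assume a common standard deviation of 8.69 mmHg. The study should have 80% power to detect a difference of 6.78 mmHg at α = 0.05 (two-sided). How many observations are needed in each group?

26 per group

For two equal groups, n per group = 2·((z_{α/2} + z_β)·σ/δ)².
z_{α/2} = 1.960; z_β = 0.842 (power 80%).
n = 2 × (2.802 × 8.69 / 6.78)² = 2 × 12.90 = 25.80
Round up: n = 26 per group.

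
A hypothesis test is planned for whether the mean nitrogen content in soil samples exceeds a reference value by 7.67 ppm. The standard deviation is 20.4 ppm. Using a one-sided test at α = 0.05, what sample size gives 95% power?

For a one-sample z-test, n = ((z_α + z_β)·σ/δ)².
z_α = 1.645 (one-sided α = 0.05); z_β = 1.645 (power 95% → β = 0.05).
n = (3.290 × 20.4 / 7.67)² = 76.57
Round up: n = 77.

77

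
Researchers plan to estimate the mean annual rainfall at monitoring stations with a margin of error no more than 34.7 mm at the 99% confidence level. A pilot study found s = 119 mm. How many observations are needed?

n = 79

For a mean, the margin of error is E = z·σ/√n, so n = (zσ/E)².
At 99% confidence, z = 2.576.
n = (2.576 × 119 / 34.7)² = 78.04
Round up: n = 79.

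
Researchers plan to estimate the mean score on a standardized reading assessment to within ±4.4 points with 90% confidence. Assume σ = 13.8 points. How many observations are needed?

n = 27

For a mean, the margin of error is E = z·σ/√n, so n = (zσ/E)².
At 90% confidence, z = 1.645.
n = (1.645 × 13.8 / 4.4)² = 26.62
Round up: n = 27.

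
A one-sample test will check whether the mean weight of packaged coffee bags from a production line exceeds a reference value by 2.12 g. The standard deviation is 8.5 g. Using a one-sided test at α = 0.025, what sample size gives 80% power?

For a one-sample z-test, n = ((z_α + z_β)·σ/δ)².
z_α = 1.960 (one-sided α = 0.025); z_β = 0.842 (power 80% → β = 0.2).
n = (2.802 × 8.5 / 2.12)² = 126.21
Round up: n = 127.

n = 127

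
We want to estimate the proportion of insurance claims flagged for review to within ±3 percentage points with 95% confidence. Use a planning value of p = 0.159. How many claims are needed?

571

For a proportion with margin E = 0.03 at 95% confidence, z = 1.960.
n = p̂(1−p̂)(z/E)² = 0.159 × 0.841 × (1.960/0.03)² = 570.77
Round up: n = 571.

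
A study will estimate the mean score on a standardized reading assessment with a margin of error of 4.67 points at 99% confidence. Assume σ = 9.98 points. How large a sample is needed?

31

For a mean, the margin of error is E = z·σ/√n, so n = (zσ/E)².
At 99% confidence, z = 2.576.
n = (2.576 × 9.98 / 4.67)² = 30.31
Round up: n = 31.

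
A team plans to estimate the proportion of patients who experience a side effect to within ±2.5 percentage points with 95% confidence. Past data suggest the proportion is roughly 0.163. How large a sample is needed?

For a proportion with margin E = 0.025 at 95% confidence, z = 1.960.
n = p̂(1−p̂)(z/E)² = 0.163 × 0.837 × (1.960/0.025)² = 838.58
Round up: n = 839.

n = 839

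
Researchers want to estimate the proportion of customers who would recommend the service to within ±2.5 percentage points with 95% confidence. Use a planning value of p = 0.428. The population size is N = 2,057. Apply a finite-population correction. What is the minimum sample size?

For a proportion with margin E = 0.025 at 95% confidence, z = 1.960.
n = p̂(1−p̂)(z/E)² = 0.428 × 0.572 × (1.960/0.025)² = 1504.78 — call this n₀.
Finite-population correction with N = 2,057: n = n₀ / (1 + (n₀−1)/N) = 1504.78 / 1.731 = 869.31
Round up: n = 870.

870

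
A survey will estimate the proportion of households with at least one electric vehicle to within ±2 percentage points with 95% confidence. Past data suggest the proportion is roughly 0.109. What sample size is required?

n = 933

For a proportion with margin E = 0.02 at 95% confidence, z = 1.960.
n = p̂(1−p̂)(z/E)² = 0.109 × 0.891 × (1.960/0.02)² = 932.73
Round up: n = 933.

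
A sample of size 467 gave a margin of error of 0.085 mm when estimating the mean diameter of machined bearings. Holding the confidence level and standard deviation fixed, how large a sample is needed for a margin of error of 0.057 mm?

1039

Margin of error scales as 1/√n, so n₂ = n₁·(E₁/E₂)².
n₂ = 467 × (0.085/0.057)² = 467 × 2.224 = 1038.61
Round up: n₂ = 1039.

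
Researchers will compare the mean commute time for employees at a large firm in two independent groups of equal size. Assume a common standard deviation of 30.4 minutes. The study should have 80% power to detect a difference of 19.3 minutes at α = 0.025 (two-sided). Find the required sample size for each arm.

For two equal groups, n per group = 2·((z_{α/2} + z_β)·σ/δ)².
z_{α/2} = 2.241; z_β = 0.842 (power 80%).
n = 2 × (3.083 × 30.4 / 19.3)² = 2 × 23.58 = 47.16
Round up: n = 48 per group.

48 per group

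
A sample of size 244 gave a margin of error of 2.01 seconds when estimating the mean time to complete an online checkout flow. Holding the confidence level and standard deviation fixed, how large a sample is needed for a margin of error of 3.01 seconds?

Margin of error scales as 1/√n, so n₂ = n₁·(E₁/E₂)².
n₂ = 244 × (2.01/3.01)² = 244 × 0.4459 = 108.80
Round up: n₂ = 109.

109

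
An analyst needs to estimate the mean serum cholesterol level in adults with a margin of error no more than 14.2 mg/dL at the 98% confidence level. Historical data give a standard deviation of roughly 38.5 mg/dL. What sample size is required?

For a mean, the margin of error is E = z·σ/√n, so n = (zσ/E)².
At 98% confidence, z = 2.326.
n = (2.326 × 38.5 / 14.2)² = 39.77
Round up: n = 40.

40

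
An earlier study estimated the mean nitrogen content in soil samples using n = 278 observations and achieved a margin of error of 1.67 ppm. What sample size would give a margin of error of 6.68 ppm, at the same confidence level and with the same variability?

Margin of error scales as 1/√n, so n₂ = n₁·(E₁/E₂)².
n₂ = 278 × (1.67/6.68)² = 278 × 0.0625 = 17.38
Round up: n₂ = 18.

18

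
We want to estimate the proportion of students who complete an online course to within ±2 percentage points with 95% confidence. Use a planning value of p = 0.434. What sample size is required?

2360

For a proportion with margin E = 0.02 at 95% confidence, z = 1.960.
n = p̂(1−p̂)(z/E)² = 0.434 × 0.566 × (1.960/0.02)² = 2359.16
Round up: n = 2360.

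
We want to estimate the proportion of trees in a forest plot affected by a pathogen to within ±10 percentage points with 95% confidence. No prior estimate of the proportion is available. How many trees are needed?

For a proportion with margin E = 0.1 at 95% confidence, z = 1.960.
With no prior estimate, use p = 0.5, which maximizes p(1−p) at 0.25.
n = 0.25 × (z/E)² = 0.25 × (1.960/0.1)² = 96.04
Round up: n = 97.

97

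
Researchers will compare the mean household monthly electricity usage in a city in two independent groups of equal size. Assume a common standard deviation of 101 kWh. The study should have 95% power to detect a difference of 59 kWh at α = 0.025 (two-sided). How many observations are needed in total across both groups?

For two equal groups, n per group = 2·((z_{α/2} + z_β)·σ/δ)².
z_{α/2} = 2.241; z_β = 1.645 (power 95%).
n = 2 × (3.886 × 101 / 59)² = 2 × 44.25 = 88.50
Round up: n = 89 per group.
Total across both groups: 2 × 89 = 178.

178 total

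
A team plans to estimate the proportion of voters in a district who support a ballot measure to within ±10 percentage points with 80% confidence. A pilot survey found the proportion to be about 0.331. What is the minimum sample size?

37

For a proportion with margin E = 0.1 at 80% confidence, z = 1.282.
n = p̂(1−p̂)(z/E)² = 0.331 × 0.669 × (1.282/0.1)² = 36.39
Round up: n = 37.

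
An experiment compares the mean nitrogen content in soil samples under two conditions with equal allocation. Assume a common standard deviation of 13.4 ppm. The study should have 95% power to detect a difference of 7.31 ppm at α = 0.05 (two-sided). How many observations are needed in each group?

88 per group

For two equal groups, n per group = 2·((z_{α/2} + z_β)·σ/δ)².
z_{α/2} = 1.960; z_β = 1.645 (power 95%).
n = 2 × (3.605 × 13.4 / 7.31)² = 2 × 43.67 = 87.34
Round up: n = 88 per group.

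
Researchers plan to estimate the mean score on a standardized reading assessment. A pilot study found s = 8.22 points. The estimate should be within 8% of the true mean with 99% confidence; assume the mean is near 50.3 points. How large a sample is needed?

28

For a mean, the margin of error is E = z·σ/√n, so n = (zσ/E)².
At 99% confidence, z = 2.576.
E = 8% of 50.3 = 4.024 points.
n = (2.576 × 8.22 / 4.024)² = 27.69
Round up: n = 28.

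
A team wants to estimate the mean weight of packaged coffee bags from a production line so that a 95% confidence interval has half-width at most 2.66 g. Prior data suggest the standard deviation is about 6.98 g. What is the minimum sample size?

n = 27

For a mean, the margin of error is E = z·σ/√n, so n = (zσ/E)².
At 95% confidence, z = 1.960.
n = (1.960 × 6.98 / 2.66)² = 26.45
Round up: n = 27.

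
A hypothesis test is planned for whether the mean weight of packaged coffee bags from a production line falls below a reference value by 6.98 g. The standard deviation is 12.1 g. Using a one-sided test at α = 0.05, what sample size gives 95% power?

For a one-sample z-test, n = ((z_α + z_β)·σ/δ)².
z_α = 1.645 (one-sided α = 0.05); z_β = 1.645 (power 95% → β = 0.05).
n = (3.290 × 12.1 / 6.98)² = 32.53
Round up: n = 33.

33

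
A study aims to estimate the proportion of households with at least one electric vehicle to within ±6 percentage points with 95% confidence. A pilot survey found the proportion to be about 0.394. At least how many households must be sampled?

For a proportion with margin E = 0.06 at 95% confidence, z = 1.960.
n = p̂(1−p̂)(z/E)² = 0.394 × 0.606 × (1.960/0.06)² = 254.79
Round up: n = 255.

255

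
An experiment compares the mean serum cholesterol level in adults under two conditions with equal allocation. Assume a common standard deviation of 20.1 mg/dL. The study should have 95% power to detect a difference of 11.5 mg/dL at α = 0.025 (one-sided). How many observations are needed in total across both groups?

For two equal groups, n per group = 2·((z_α + z_β)·σ/δ)².
z_α = 1.960; z_β = 1.645 (power 95%).
n = 2 × (3.605 × 20.1 / 11.5)² = 2 × 39.70 = 79.40
Round up: n = 80 per group.
Total across both groups: 2 × 80 = 160.

160 total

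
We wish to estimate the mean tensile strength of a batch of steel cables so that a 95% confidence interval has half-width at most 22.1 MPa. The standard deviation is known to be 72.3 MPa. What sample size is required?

n = 42

For a mean, the margin of error is E = z·σ/√n, so n = (zσ/E)².
At 95% confidence, z = 1.960.
n = (1.960 × 72.3 / 22.1)² = 41.12
Round up: n = 42.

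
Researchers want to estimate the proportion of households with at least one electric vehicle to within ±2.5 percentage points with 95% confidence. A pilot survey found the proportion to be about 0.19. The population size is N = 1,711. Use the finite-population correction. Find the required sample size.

610

For a proportion with margin E = 0.025 at 95% confidence, z = 1.960.
n = p̂(1−p̂)(z/E)² = 0.19 × 0.81 × (1.960/0.025)² = 945.96 — call this n₀.
Finite-population correction with N = 1,711: n = n₀ / (1 + (n₀−1)/N) = 945.96 / 1.552 = 609.51
Round up: n = 610.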